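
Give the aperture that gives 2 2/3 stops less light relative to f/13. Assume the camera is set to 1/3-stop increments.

f/32

Aperture: f/13 → f/14 → f/16 → f/18 → f/20 → f/22 → f/25 → f/29 → f/32 — 2 2/3 stops stopped down (darker).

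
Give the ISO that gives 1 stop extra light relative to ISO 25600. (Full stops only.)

ISO 51200

ISO: 25600 → 51200 — 1 stop raised (brighter).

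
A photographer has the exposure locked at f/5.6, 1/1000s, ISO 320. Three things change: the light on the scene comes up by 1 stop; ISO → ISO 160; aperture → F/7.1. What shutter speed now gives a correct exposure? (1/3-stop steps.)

1/640s

Scene light: 1 stop brighter.
ISO: 320 → 250 → 200 → 160 — 1 stop lower (darker).
Aperture: f/5.6 → f/6.3 → f/7.1 — 2/3 stop narrower (darker).
Net so far: 2/3 stop darker. Shutter speed: 1/1000 → 1/800 → 1/640.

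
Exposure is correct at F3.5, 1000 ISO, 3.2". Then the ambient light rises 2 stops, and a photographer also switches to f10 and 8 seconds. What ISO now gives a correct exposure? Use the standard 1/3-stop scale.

ISO 800

Scene light: 2 stops brighter.
Aperture: f/3.5 → f/4 → f/4.5 → f/5 → f/5.6 → f/6.3 → f/7.1 → f/8 → f/9 → f/10 — 3 stops narrower (darker).
Shutter speed: 3.2 → 4 → 5 → 6 → 8 — 1 1/3 stops slower (brighter).
Net so far: 1/3 stop brighter. ISO: 1000 → 800.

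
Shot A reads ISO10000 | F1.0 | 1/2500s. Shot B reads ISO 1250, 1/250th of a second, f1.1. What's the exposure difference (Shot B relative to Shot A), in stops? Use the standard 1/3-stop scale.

Aperture: f/1.0 → f/1.1 — 1/3 stop smaller aperture (darker).
Shutter speed: 1/2500 → 1/2000 → 1/1600 → 1/1250 → 1/1000 → 1/800 → 1/640 → 1/500 → 1/400 → 1/320 → 1/250 — 3 1/3 stops longer (brighter).
ISO: 10000 → 8000 → 6400 → 5000 → 4000 → 3200 → 2500 → 2000 → 1600 → 1250 — 3 stops dropped (darker).
Net: −1/3 +3 1/3 −3 = 0 stops.

same exposure (0 stops)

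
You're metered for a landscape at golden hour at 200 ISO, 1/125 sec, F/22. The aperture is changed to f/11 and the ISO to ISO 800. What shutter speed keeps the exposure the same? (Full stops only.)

Aperture: f/22 → f/16 → f/11 — 2 stops larger aperture (brighter).
ISO: 200 → 400 → 800 — 2 stops higher (brighter).
Net change so far: 4 stops brighter. Offset with the shutter speed: 1/125 → 1/250 → 1/500 → 1/1000 → 1/2000.

1/2000s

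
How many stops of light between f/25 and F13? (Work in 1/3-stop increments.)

2 stops

f/25 → f/22 → f/20 → f/18 → f/16 → f/14 → f/13 — count the steps: 6 third-stops = 2 stops.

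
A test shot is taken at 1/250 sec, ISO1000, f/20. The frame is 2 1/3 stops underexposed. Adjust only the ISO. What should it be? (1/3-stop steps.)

Underexposed by 2 1/3 stops → need 2 1/3 stops brighter.
ISO: 1000 → 1250 → 1600 → 2000 → 2500 → 3200 → 4000 → 5000.

ISO 5000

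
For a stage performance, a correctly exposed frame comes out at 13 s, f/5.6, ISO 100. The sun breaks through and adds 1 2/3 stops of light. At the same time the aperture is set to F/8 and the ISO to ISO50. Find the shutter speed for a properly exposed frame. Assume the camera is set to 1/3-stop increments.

Scene light: 1 2/3 stops brighter.
Aperture: f/5.6 → f/6.3 → f/7.1 → f/8 — 1 stop smaller aperture (darker).
ISO: 100 → 80 → 64 → 50 — 1 stop dropped (darker).
Net so far: 1/3 stop darker. Shutter speed: 13 → 15.

15 s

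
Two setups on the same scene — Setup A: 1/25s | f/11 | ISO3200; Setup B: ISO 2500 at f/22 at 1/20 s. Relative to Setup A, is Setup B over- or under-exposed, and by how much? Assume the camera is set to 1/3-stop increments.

2 stops darker

Aperture: f/11 → f/13 → f/14 → f/16 → f/18 → f/20 → f/22 — 2 stops narrower (darker).
Shutter speed: 1/25 → 1/20 — 1/3 stop slower (brighter).
ISO: 3200 → 2500 — 1/3 stop lower (darker).
Net: −2 +1/3 −1/3 = −2 stops.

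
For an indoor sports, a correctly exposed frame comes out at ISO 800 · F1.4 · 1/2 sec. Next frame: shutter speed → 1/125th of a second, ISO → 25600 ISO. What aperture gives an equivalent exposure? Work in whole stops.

Shutter speed: 1/2 → 1/4 → 1/8 → 1/15 → 1/30 → 1/60 → 1/125 — 6 stops shorter (darker).
ISO: 800 → 1600 → 3200 → 6400 → 12800 → 25600 — 5 stops higher (brighter).
Net change so far: 1 stop darker. Offset with the aperture: f/1.4 → f/1.0.

f/1.0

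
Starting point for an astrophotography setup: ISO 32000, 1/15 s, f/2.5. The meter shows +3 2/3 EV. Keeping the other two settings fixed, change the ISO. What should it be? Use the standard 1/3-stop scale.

Overexposed by 3 2/3 stops → need 3 2/3 stops darker.
ISO: 32000 → 25600 → 20000 → 16000 → 12800 → 10000 → 8000 → 6400 → 5000 → 4000 → 3200 → 2500.

ISO 2500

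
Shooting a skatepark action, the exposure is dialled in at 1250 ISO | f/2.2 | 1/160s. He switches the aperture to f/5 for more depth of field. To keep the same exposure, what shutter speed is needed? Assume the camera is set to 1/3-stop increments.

Aperture: f/2.2 → f/2.5 → f/2.8 → f/3.2 → f/3.5 → f/4 → f/4.5 → f/5 — 2 1/3 stops smaller aperture (darker).
Need 2 1/3 stops brighter from the shutter speed: 1/160 → 1/125 → 1/100 → 1/80 → 1/60 → 1/50 → 1/40 → 1/30.

1/30s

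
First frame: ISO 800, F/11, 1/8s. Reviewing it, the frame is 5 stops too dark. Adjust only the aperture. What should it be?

f/2

Underexposed by 5 stops → need 5 stops brighter.
Aperture: f/11 → f/8 → f/5.6 → f/4 → f/2.8 → f/2.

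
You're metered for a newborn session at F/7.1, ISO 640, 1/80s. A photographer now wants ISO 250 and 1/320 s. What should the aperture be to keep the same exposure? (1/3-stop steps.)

f/2.2

ISO: 640 → 500 → 400 → 320 → 250 — 1 1/3 stops lower (darker).
Shutter speed: 1/80 → 1/100 → 1/125 → 1/160 → 1/200 → 1/250 → 1/320 — 2 stops shorter (darker).
Net change so far: 3 1/3 stops darker. Offset with the aperture: f/7.1 → f/6.3 → f/5.6 → f/5 → f/4.5 → f/4 → f/3.5 → f/3.2 → f/2.8 → f/2.5 → f/2.2.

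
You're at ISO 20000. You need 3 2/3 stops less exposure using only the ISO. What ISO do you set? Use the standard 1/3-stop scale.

ISO: 20000 → 16000 → 12800 → 10000 → 8000 → 6400 → 5000 → 4000 → 3200 → 2500 → 2000 → 1600 — 3 2/3 stops dropped (darker).

ISO 1600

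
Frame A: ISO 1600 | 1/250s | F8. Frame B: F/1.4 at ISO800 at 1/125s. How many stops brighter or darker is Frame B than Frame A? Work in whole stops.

Aperture: f/8 → f/5.6 → f/4 → f/2.8 → f/2 → f/1.4 — 5 stops opened up (brighter).
Shutter speed: 1/250 → 1/125 — 1 stop slower (brighter).
ISO: 1600 → 800 — 1 stop dropped (darker).
Net: +5 +1 −1 = +5 stops.

5 stops brighter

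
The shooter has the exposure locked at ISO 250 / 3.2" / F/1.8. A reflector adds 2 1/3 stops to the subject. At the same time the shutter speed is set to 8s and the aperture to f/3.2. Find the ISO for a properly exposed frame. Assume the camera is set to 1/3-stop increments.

ISO 64

Scene light: 2 1/3 stops brighter.
Shutter speed: 3.2 → 4 → 5 → 6 → 8 — 1 1/3 stops slower (brighter).
Aperture: f/1.8 → f/2 → f/2.2 → f/2.5 → f/2.8 → f/3.2 — 1 2/3 stops smaller aperture (darker).
Net so far: 2 stops brighter. ISO: 250 → 200 → 160 → 125 → 100 → 80 → 64.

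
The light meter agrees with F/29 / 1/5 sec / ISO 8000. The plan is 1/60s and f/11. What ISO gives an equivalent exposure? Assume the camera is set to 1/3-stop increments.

Shutter speed: 1/5 → 1/6 → 1/8 → 1/10 → 1/13 → 1/15 → 1/20 → 1/25 → 1/30 → 1/40 → 1/50 → 1/60 — 3 2/3 stops shorter (darker).
Aperture: f/29 → f/25 → f/22 → f/20 → f/18 → f/16 → f/14 → f/13 → f/11 — 2 2/3 stops larger aperture (brighter).
Net change so far: 1 stop darker. Offset with the ISO: 8000 → 10000 → 12800 → 16000.

ISO 16000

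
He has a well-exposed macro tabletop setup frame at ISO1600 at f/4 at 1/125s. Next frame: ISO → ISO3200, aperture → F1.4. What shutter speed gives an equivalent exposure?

ISO: 1600 → 3200 — 1 stop raised (brighter).
Aperture: f/4 → f/2.8 → f/2 → f/1.4 — 3 stops wider (brighter).
Net change so far: 4 stops brighter. Offset with the shutter speed: 1/125 → 1/250 → 1/500 → 1/1000 → 1/2000.

1/2000s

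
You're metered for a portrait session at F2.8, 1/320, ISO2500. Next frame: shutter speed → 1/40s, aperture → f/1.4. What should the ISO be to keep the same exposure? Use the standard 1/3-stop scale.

Shutter speed: 1/320 → 1/250 → 1/200 → 1/160 → 1/125 → 1/100 → 1/80 → 1/60 → 1/50 → 1/40 — 3 stops slower (brighter).
Aperture: f/2.8 → f/2.5 → f/2.2 → f/2 → f/1.8 → f/1.6 → f/1.4 — 2 stops wider (brighter).
Net change so far: 5 stops brighter. Offset with the ISO: 2500 → 2000 → 1600 → 1250 → 1000 → 800 → 640 → 500 → 400 → 320 → 250 → 200 → 160 → 125 → 100 → 80.

ISO 80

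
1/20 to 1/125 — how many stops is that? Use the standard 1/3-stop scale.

1/20 → 1/25 → 1/30 → 1/40 → 1/50 → 1/60 → 1/80 → 1/100 → 1/125 — count the steps: 8 third-stops = 2 2/3 stops.

2 2/3 stops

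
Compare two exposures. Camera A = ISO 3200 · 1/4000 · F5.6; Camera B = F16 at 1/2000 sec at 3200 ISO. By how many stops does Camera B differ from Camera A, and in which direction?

Aperture: f/5.6 → f/8 → f/11 → f/16 — 3 stops smaller aperture (darker).
Shutter speed: 1/4000 → 1/2000 — 1 stop longer (brighter).
ISO: unchanged.
Net: −3 +1 = −2 stops.

2 stops darker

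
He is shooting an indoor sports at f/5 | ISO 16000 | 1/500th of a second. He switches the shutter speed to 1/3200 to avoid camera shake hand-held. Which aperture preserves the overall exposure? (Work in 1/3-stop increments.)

Shutter speed: 1/500 → 1/640 → 1/800 → 1/1000 → 1/1250 → 1/1600 → 1/2000 → 1/2500 → 1/3200 — 2 2/3 stops faster (darker).
Need 2 2/3 stops brighter from the aperture: f/5 → f/4.5 → f/4 → f/3.5 → f/3.2 → f/2.8 → f/2.5 → f/2.2 → f/2.

f/2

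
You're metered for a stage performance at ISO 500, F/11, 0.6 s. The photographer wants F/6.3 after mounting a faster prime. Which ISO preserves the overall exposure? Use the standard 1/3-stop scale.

ISO 160

Aperture: f/11 → f/10 → f/9 → f/8 → f/7.1 → f/6.3 — 1 2/3 stops wider (brighter).
Need 1 2/3 stops darker from the ISO: 500 → 400 → 320 → 250 → 200 → 160.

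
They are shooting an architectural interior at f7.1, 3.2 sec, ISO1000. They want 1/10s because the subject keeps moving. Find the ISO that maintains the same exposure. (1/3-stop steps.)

ISO 32000

Shutter speed: 3.2 → 2.5 → 2 → 1.6 → 1.3 → 1 → 0.8 → 0.6 → 0.5 → 0.4 → 0.3 → 1/4 → 1/5 → 1/6 → 1/8 → 1/10 — 5 stops shorter (darker).
Need 5 stops brighter from the ISO: 1000 → 1250 → 1600 → 2000 → 2500 → 3200 → 4000 → 5000 → 6400 → 8000 → 10000 → 12800 → 16000 → 20000 → 25600 → 32000.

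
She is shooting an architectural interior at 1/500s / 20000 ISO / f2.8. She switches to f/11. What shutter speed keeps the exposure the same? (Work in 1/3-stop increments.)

1/30s

Aperture: f/2.8 → f/3.2 → f/3.5 → f/4 → f/4.5 → f/5 → f/5.6 → f/6.3 → f/7.1 → f/8 → f/9 → f/10 → f/11 — 4 stops narrower (darker).
Need 4 stops brighter from the shutter speed: 1/500 → 1/400 → 1/320 → 1/250 → 1/200 → 1/160 → 1/125 → 1/100 → 1/80 → 1/60 → 1/50 → 1/40 → 1/30.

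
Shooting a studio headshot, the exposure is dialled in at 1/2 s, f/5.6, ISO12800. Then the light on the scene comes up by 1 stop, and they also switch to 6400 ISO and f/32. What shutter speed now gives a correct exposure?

Scene light: 1 stop brighter.
ISO: 12800 → 6400 — 1 stop lower (darker).
Aperture: f/5.6 → f/8 → f/11 → f/16 → f/22 → f/32 — 5 stops narrower (darker).
Net so far: 5 stops darker. Shutter speed: 1/2 → 1 → 2 → 4 → 8 → 15.

15 s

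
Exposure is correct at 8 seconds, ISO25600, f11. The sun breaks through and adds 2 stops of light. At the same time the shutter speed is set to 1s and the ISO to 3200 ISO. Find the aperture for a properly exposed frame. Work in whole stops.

f/2.8

Scene light: 2 stops brighter.
Shutter speed: 8 → 4 → 2 → 1 — 3 stops faster (darker).
ISO: 25600 → 12800 → 6400 → 3200 — 3 stops dropped (darker).
Net so far: 4 stops darker. Aperture: f/11 → f/8 → f/5.6 → f/4 → f/2.8.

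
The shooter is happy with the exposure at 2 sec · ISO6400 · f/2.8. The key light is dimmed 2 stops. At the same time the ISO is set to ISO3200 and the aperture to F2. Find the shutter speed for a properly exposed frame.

Scene light: 2 stops darker.
ISO: 6400 → 3200 — 1 stop dropped (darker).
Aperture: f/2.8 → f/2 — 1 stop larger aperture (brighter).
Net so far: 2 stops darker. Shutter speed: 2 → 4 → 8.

8 s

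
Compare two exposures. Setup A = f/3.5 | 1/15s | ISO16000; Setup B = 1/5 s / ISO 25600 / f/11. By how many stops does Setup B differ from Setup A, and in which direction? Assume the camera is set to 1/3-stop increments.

Aperture: f/3.5 → f/4 → f/4.5 → f/5 → f/5.6 → f/6.3 → f/7.1 → f/8 → f/9 → f/10 → f/11 — 3 1/3 stops narrower (darker).
Shutter speed: 1/15 → 1/13 → 1/10 → 1/8 → 1/6 → 1/5 — 1 2/3 stops longer (brighter).
ISO: 16000 → 20000 → 25600 — 2/3 stop raised (brighter).
Net: −3 1/3 +1 2/3 +2/3 = −1 stop.

1 stop darker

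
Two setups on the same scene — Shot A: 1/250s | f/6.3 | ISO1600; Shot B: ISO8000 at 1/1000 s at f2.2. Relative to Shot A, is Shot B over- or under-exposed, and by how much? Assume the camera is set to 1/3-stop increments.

3 1/3 stops brighter

Aperture: f/6.3 → f/5.6 → f/5 → f/4.5 → f/4 → f/3.5 → f/3.2 → f/2.8 → f/2.5 → f/2.2 — 3 stops opened up (brighter).
Shutter speed: 1/250 → 1/320 → 1/400 → 1/500 → 1/640 → 1/800 → 1/1000 — 2 stops faster (darker).
ISO: 1600 → 2000 → 2500 → 3200 → 4000 → 5000 → 6400 → 8000 — 2 1/3 stops raised (brighter).
Net: +3 −2 +2 1/3 = +3 1/3 stops.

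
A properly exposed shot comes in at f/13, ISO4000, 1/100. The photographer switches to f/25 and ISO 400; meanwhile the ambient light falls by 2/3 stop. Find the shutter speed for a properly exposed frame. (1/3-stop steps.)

Scene light: 2/3 stop darker.
Aperture: f/13 → f/14 → f/16 → f/18 → f/20 → f/22 → f/25 — 2 stops stopped down (darker).
ISO: 4000 → 3200 → 2500 → 2000 → 1600 → 1250 → 1000 → 800 → 640 → 500 → 400 — 3 1/3 stops dropped (darker).
Net so far: 6 stops darker. Shutter speed: 1/100 → 1/80 → 1/60 → 1/50 → 1/40 → 1/30 → 1/25 → 1/20 → 1/15 → 1/13 → 1/10 → 1/8 → 1/6 → 1/5 → 1/4 → 0.3 → 0.4 → 0.5 → 0.6.

0.6 s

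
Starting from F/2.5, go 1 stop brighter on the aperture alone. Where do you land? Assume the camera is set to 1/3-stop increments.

f/1.8

Aperture: f/2.5 → f/2.2 → f/2 → f/1.8 — 1 stop wider (brighter).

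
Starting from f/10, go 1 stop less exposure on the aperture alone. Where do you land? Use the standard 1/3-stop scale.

f/14

Aperture: f/10 → f/11 → f/13 → f/14 — 1 stop narrower (darker).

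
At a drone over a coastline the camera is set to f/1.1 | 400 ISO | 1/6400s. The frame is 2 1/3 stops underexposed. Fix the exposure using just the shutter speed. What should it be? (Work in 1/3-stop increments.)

Underexposed by 2 1/3 stops → need 2 1/3 stops brighter.
Shutter speed: 1/6400 → 1/5000 → 1/4000 → 1/3200 → 1/2500 → 1/2000 → 1/1600 → 1/1250.

1/1250s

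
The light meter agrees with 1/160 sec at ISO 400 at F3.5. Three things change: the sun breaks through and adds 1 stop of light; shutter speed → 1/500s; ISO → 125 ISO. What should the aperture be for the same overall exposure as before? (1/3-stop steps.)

Scene light: 1 stop brighter.
Shutter speed: 1/160 → 1/200 → 1/250 → 1/320 → 1/400 → 1/500 — 1 2/3 stops faster (darker).
ISO: 400 → 320 → 250 → 200 → 160 → 125 — 1 2/3 stops lower (darker).
Net so far: 2 1/3 stops darker. Aperture: f/3.5 → f/3.2 → f/2.8 → f/2.5 → f/2.2 → f/2 → f/1.8 → f/1.6.

f/1.6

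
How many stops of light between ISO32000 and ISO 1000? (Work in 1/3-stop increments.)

32000 → 25600 → 20000 → 16000 → 12800 → 10000 → 8000 → 6400 → 5000 → 4000 → 3200 → 2500 → 2000 → 1600 → 1250 → 1000 — count the steps: 15 third-stops = 5 stops.

5 stops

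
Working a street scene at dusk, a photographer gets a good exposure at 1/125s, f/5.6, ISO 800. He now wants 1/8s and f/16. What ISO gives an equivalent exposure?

ISO 400

Shutter speed: 1/125 → 1/60 → 1/30 → 1/15 → 1/8 — 4 stops slower (brighter).
Aperture: f/5.6 → f/8 → f/11 → f/16 — 3 stops smaller aperture (darker).
Net change so far: 1 stop brighter. Offset with the ISO: 800 → 400.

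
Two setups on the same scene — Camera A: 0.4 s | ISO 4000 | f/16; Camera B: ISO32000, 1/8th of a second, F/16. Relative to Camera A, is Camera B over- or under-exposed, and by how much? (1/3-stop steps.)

Aperture: unchanged.
Shutter speed: 0.4 → 0.3 → 1/4 → 1/5 → 1/6 → 1/8 — 1 2/3 stops shorter (darker).
ISO: 4000 → 5000 → 6400 → 8000 → 10000 → 12800 → 16000 → 20000 → 25600 → 32000 — 3 stops higher (brighter).
Net: −1 2/3 +3 = +1 1/3 stops.

1 1/3 stops brighter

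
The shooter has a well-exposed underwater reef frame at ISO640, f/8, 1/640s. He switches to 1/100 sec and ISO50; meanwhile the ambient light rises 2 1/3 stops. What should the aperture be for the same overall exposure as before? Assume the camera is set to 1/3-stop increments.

f/13

Scene light: 2 1/3 stops brighter.
Shutter speed: 1/640 → 1/500 → 1/400 → 1/320 → 1/250 → 1/200 → 1/160 → 1/125 → 1/100 — 2 2/3 stops slower (brighter).
ISO: 640 → 500 → 400 → 320 → 250 → 200 → 160 → 125 → 100 → 80 → 64 → 50 — 3 2/3 stops dropped (darker).
Net so far: 1 1/3 stops brighter. Aperture: f/8 → f/9 → f/10 → f/11 → f/13.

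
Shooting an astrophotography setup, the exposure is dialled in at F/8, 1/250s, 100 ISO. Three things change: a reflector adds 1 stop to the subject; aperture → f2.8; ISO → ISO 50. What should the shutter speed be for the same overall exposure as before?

1/2000s

Scene light: 1 stop brighter.
Aperture: f/8 → f/5.6 → f/4 → f/2.8 — 3 stops wider (brighter).
ISO: 100 → 50 — 1 stop lower (darker).
Net so far: 3 stops brighter. Shutter speed: 1/250 → 1/500 → 1/1000 → 1/2000.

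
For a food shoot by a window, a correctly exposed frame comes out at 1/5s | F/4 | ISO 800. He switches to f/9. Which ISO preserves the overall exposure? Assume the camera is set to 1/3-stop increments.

Aperture: f/4 → f/4.5 → f/5 → f/5.6 → f/6.3 → f/7.1 → f/8 → f/9 — 2 1/3 stops smaller aperture (darker).
Need 2 1/3 stops brighter from the ISO: 800 → 1000 → 1250 → 1600 → 2000 → 2500 → 3200 → 4000.

ISO 4000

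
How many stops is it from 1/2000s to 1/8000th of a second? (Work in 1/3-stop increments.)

2 stops

1/2000 → 1/2500 → 1/3200 → 1/4000 → 1/5000 → 1/6400 → 1/8000 — count the steps: 6 third-stops = 2 stops.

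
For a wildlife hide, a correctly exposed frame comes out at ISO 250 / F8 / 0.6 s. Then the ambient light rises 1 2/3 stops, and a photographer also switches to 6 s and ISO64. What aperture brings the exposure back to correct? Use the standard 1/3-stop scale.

f/22

Scene light: 1 2/3 stops brighter.
Shutter speed: 0.6 → 0.8 → 1 → 1.3 → 1.6 → 2 → 2.5 → 3.2 → 4 → 5 → 6 — 3 1/3 stops slower (brighter).
ISO: 250 → 200 → 160 → 125 → 100 → 80 → 64 — 2 stops dropped (darker).
Net so far: 3 stops brighter. Aperture: f/8 → f/9 → f/10 → f/11 → f/13 → f/14 → f/16 → f/18 → f/20 → f/22.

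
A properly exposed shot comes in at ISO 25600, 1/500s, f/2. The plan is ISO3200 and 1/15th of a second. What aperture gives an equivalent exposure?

f/4

ISO: 25600 → 12800 → 6400 → 3200 — 3 stops dropped (darker).
Shutter speed: 1/500 → 1/250 → 1/125 → 1/60 → 1/30 → 1/15 — 5 stops slower (brighter).
Net change so far: 2 stops brighter. Offset with the aperture: f/2 → f/2.8 → f/4.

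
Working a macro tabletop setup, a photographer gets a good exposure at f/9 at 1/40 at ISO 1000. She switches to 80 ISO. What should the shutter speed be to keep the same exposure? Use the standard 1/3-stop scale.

0.3 s

ISO: 1000 → 800 → 640 → 500 → 400 → 320 → 250 → 200 → 160 → 125 → 100 → 80 — 3 2/3 stops lower (darker).
Need 3 2/3 stops brighter from the shutter speed: 1/40 → 1/30 → 1/25 → 1/20 → 1/15 → 1/13 → 1/10 → 1/8 → 1/6 → 1/5 → 1/4 → 0.3.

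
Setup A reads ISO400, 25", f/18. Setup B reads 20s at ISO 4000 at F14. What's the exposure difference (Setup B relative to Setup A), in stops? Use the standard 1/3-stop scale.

Aperture: f/18 → f/16 → f/14 — 2/3 stop opened up (brighter).
Shutter speed: 25 → 20 — 1/3 stop shorter (darker).
ISO: 400 → 500 → 640 → 800 → 1000 → 1250 → 1600 → 2000 → 2500 → 3200 → 4000 — 3 1/3 stops higher (brighter).
Net: +2/3 −1/3 +3 1/3 = +3 2/3 stops.

3 2/3 stops brighter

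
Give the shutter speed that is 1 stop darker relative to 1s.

1/2s

Shutter speed: 1 → 1/2 — 1 stop faster (darker).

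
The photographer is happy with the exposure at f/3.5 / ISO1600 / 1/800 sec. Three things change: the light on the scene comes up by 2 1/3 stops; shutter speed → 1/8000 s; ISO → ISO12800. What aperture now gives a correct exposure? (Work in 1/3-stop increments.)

f/7.1

Scene light: 2 1/3 stops brighter.
Shutter speed: 1/800 → 1/1000 → 1/1250 → 1/1600 → 1/2000 → 1/2500 → 1/3200 → 1/4000 → 1/5000 → 1/6400 → 1/8000 — 3 1/3 stops shorter (darker).
ISO: 1600 → 2000 → 2500 → 3200 → 4000 → 5000 → 6400 → 8000 → 10000 → 12800 — 3 stops higher (brighter).
Net so far: 2 stops brighter. Aperture: f/3.5 → f/4 → f/4.5 → f/5 → f/5.6 → f/6.3 → f/7.1.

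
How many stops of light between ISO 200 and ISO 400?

200 → 400 — count the steps: 1 stop.

1 stop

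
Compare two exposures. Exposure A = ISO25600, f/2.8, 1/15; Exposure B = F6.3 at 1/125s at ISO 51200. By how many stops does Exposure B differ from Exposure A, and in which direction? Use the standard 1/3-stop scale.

Aperture: f/2.8 → f/3.2 → f/3.5 → f/4 → f/4.5 → f/5 → f/5.6 → f/6.3 — 2 1/3 stops narrower (darker).
Shutter speed: 1/15 → 1/20 → 1/25 → 1/30 → 1/40 → 1/50 → 1/60 → 1/80 → 1/100 → 1/125 — 3 stops faster (darker).
ISO: 25600 → 32000 → 40000 → 51200 — 1 stop higher (brighter).
Net: −2 1/3 −3 +1 = −4 1/3 stops.

4 1/3 stops darker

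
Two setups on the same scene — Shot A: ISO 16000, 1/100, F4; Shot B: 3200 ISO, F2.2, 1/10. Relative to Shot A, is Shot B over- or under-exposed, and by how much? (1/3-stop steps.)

2 2/3 stops brighter

Aperture: f/4 → f/3.5 → f/3.2 → f/2.8 → f/2.5 → f/2.2 — 1 2/3 stops opened up (brighter).
Shutter speed: 1/100 → 1/80 → 1/60 → 1/50 → 1/40 → 1/30 → 1/25 → 1/20 → 1/15 → 1/13 → 1/10 — 3 1/3 stops longer (brighter).
ISO: 16000 → 12800 → 10000 → 8000 → 6400 → 5000 → 4000 → 3200 — 2 1/3 stops dropped (darker).
Net: +1 2/3 +3 1/3 −2 1/3 = +2 2/3 stops.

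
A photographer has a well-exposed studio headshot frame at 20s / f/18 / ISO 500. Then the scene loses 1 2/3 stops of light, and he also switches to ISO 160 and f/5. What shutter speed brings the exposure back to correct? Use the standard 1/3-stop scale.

Scene light: 1 2/3 stops darker.
ISO: 500 → 400 → 320 → 250 → 200 → 160 — 1 2/3 stops lower (darker).
Aperture: f/18 → f/16 → f/14 → f/13 → f/11 → f/10 → f/9 → f/8 → f/7.1 → f/6.3 → f/5.6 → f/5 — 3 2/3 stops opened up (brighter).
Net so far: 1/3 stop brighter. Shutter speed: 20 → 15.

15 s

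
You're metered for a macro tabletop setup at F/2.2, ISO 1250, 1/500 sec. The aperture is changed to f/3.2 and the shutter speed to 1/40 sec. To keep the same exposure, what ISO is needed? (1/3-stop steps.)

Aperture: f/2.2 → f/2.5 → f/2.8 → f/3.2 — 1 stop smaller aperture (darker).
Shutter speed: 1/500 → 1/400 → 1/320 → 1/250 → 1/200 → 1/160 → 1/125 → 1/100 → 1/80 → 1/60 → 1/50 → 1/40 — 3 2/3 stops slower (brighter).
Net change so far: 2 2/3 stops brighter. Offset with the ISO: 1250 → 1000 → 800 → 640 → 500 → 400 → 320 → 250 → 200.

ISO 200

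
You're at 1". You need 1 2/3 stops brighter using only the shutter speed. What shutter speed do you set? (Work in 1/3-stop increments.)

3.2 s

Shutter speed: 1 → 1.3 → 1.6 → 2 → 2.5 → 3.2 — 1 2/3 stops longer (brighter).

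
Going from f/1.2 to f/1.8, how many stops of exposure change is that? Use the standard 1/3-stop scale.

f/1.2 → f/1.4 → f/1.6 → f/1.8 — count the steps: 3 third-stops = 1 stop.

1 stop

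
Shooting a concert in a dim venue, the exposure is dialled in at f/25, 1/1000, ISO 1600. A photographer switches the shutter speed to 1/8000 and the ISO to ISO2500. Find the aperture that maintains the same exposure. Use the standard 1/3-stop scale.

Shutter speed: 1/1000 → 1/1250 → 1/1600 → 1/2000 → 1/2500 → 1/3200 → 1/4000 → 1/5000 → 1/6400 → 1/8000 — 3 stops shorter (darker).
ISO: 1600 → 2000 → 2500 — 2/3 stop higher (brighter).
Net change so far: 2 1/3 stops darker. Offset with the aperture: f/25 → f/22 → f/20 → f/18 → f/16 → f/14 → f/13 → f/11.

f/11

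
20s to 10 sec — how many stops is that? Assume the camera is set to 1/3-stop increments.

20 → 15 → 13 → 10 — count the steps: 3 third-stops = 1 stop.

1 stop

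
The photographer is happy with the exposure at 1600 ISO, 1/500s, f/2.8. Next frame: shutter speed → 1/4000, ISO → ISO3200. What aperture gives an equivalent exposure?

Shutter speed: 1/500 → 1/1000 → 1/2000 → 1/4000 — 3 stops shorter (darker).
ISO: 1600 → 3200 — 1 stop higher (brighter).
Net change so far: 2 stops darker. Offset with the aperture: f/2.8 → f/2 → f/1.4.

f/1.4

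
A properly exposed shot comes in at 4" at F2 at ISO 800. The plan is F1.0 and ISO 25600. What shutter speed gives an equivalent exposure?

Aperture: f/2 → f/1.4 → f/1.0 — 2 stops larger aperture (brighter).
ISO: 800 → 1600 → 3200 → 6400 → 12800 → 25600 — 5 stops raised (brighter).
Net change so far: 7 stops brighter. Offset with the shutter speed: 4 → 2 → 1 → 1/2 → 1/4 → 1/8 → 1/15 → 1/30.

1/30s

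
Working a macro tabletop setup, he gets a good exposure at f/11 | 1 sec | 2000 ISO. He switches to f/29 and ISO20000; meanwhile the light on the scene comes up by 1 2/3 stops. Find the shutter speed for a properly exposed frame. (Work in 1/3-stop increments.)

1/5s

Scene light: 1 2/3 stops brighter.
Aperture: f/11 → f/13 → f/14 → f/16 → f/18 → f/20 → f/22 → f/25 → f/29 — 2 2/3 stops narrower (darker).
ISO: 2000 → 2500 → 3200 → 4000 → 5000 → 6400 → 8000 → 10000 → 12800 → 16000 → 20000 — 3 1/3 stops higher (brighter).
Net so far: 2 1/3 stops brighter. Shutter speed: 1 → 0.8 → 0.6 → 0.5 → 0.4 → 0.3 → 1/4 → 1/5.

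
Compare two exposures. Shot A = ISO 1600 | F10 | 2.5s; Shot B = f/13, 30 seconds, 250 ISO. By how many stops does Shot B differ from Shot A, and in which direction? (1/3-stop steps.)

Aperture: f/10 → f/11 → f/13 — 2/3 stop smaller aperture (darker).
Shutter speed: 2.5 → 3.2 → 4 → 5 → 6 → 8 → 10 → 13 → 15 → 20 → 25 → 30 — 3 2/3 stops slower (brighter).
ISO: 1600 → 1250 → 1000 → 800 → 640 → 500 → 400 → 320 → 250 — 2 2/3 stops lower (darker).
Net: −2/3 +3 2/3 −2 2/3 = +1/3 stops.

1/3 stop brighter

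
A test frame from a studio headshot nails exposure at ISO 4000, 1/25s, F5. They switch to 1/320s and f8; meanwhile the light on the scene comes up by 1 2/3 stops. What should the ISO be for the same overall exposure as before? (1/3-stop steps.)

ISO 40000

Scene light: 1 2/3 stops brighter.
Shutter speed: 1/25 → 1/30 → 1/40 → 1/50 → 1/60 → 1/80 → 1/100 → 1/125 → 1/160 → 1/200 → 1/250 → 1/320 — 3 2/3 stops shorter (darker).
Aperture: f/5 → f/5.6 → f/6.3 → f/7.1 → f/8 — 1 1/3 stops smaller aperture (darker).
Net so far: 3 1/3 stops darker. ISO: 4000 → 5000 → 6400 → 8000 → 10000 → 12800 → 16000 → 20000 → 25600 → 32000 → 40000.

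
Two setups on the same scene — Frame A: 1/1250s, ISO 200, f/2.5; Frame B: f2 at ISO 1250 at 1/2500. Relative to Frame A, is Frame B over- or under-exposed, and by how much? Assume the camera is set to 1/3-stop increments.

2 1/3 stops brighter

Aperture: f/2.5 → f/2.2 → f/2 — 2/3 stop opened up (brighter).
Shutter speed: 1/1250 → 1/1600 → 1/2000 → 1/2500 — 1 stop shorter (darker).
ISO: 200 → 250 → 320 → 400 → 500 → 640 → 800 → 1000 → 1250 — 2 2/3 stops raised (brighter).
Net: +2/3 −1 +2 2/3 = +2 1/3 stops.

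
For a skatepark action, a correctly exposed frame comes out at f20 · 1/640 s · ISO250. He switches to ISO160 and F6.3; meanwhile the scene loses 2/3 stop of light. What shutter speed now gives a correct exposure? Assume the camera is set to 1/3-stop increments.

Scene light: 2/3 stop darker.
ISO: 250 → 200 → 160 — 2/3 stop lower (darker).
Aperture: f/20 → f/18 → f/16 → f/14 → f/13 → f/11 → f/10 → f/9 → f/8 → f/7.1 → f/6.3 — 3 1/3 stops opened up (brighter).
Net so far: 2 stops brighter. Shutter speed: 1/640 → 1/800 → 1/1000 → 1/1250 → 1/1600 → 1/2000 → 1/2500.

1/2500s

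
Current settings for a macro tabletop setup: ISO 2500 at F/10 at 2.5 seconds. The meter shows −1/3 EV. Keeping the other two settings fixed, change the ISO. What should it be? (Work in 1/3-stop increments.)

Underexposed by 1/3 stop → need 1/3 stop brighter.
ISO: 2500 → 3200.

ISO 3200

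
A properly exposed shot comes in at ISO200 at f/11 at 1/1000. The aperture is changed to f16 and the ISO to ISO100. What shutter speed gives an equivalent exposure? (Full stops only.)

1/250s

Aperture: f/11 → f/16 — 1 stop narrower (darker).
ISO: 200 → 100 — 1 stop dropped (darker).
Net change so far: 2 stops darker. Offset with the shutter speed: 1/1000 → 1/500 → 1/250.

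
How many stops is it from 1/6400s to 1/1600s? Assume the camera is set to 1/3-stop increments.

2 stops

1/6400 → 1/5000 → 1/4000 → 1/3200 → 1/2500 → 1/2000 → 1/1600 — count the steps: 6 third-stops = 2 stops.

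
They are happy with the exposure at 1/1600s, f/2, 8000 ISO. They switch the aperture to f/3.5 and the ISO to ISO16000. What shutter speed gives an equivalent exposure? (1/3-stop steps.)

Aperture: f/2 → f/2.2 → f/2.5 → f/2.8 → f/3.2 → f/3.5 — 1 2/3 stops narrower (darker).
ISO: 8000 → 10000 → 12800 → 16000 — 1 stop raised (brighter).
Net change so far: 2/3 stop darker. Offset with the shutter speed: 1/1600 → 1/1250 → 1/1000.

1/1000s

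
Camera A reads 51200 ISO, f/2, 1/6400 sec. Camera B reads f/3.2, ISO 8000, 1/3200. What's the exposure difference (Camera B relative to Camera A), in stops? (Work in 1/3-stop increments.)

Aperture: f/2 → f/2.2 → f/2.5 → f/2.8 → f/3.2 — 1 1/3 stops narrower (darker).
Shutter speed: 1/6400 → 1/5000 → 1/4000 → 1/3200 — 1 stop longer (brighter).
ISO: 51200 → 40000 → 32000 → 25600 → 20000 → 16000 → 12800 → 10000 → 8000 — 2 2/3 stops lower (darker).
Net: −1 1/3 +1 −2 2/3 = −3 stops.

3 stops darker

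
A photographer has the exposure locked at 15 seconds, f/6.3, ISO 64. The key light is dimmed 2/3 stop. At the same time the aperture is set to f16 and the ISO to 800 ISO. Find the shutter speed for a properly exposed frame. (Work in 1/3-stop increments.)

Scene light: 2/3 stop darker.
Aperture: f/6.3 → f/7.1 → f/8 → f/9 → f/10 → f/11 → f/13 → f/14 → f/16 — 2 2/3 stops smaller aperture (darker).
ISO: 64 → 80 → 100 → 125 → 160 → 200 → 250 → 320 → 400 → 500 → 640 → 800 — 3 2/3 stops higher (brighter).
Net so far: 1/3 stop brighter. Shutter speed: 15 → 13.

13 s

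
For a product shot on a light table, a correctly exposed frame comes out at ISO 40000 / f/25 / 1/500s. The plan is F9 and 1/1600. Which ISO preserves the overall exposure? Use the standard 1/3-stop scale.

Aperture: f/25 → f/22 → f/20 → f/18 → f/16 → f/14 → f/13 → f/11 → f/10 → f/9 — 3 stops larger aperture (brighter).
Shutter speed: 1/500 → 1/640 → 1/800 → 1/1000 → 1/1250 → 1/1600 — 1 2/3 stops faster (darker).
Net change so far: 1 1/3 stops brighter. Offset with the ISO: 40000 → 32000 → 25600 → 20000 → 16000.

ISO 16000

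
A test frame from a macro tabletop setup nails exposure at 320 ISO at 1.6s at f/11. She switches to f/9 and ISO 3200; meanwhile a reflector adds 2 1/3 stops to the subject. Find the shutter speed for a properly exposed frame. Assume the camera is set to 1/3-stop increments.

Scene light: 2 1/3 stops brighter.
Aperture: f/11 → f/10 → f/9 — 2/3 stop larger aperture (brighter).
ISO: 320 → 400 → 500 → 640 → 800 → 1000 → 1250 → 1600 → 2000 → 2500 → 3200 — 3 1/3 stops raised (brighter).
Net so far: 6 1/3 stops brighter. Shutter speed: 1.6 → 1.3 → 1 → 0.8 → 0.6 → 0.5 → 0.4 → 0.3 → 1/4 → 1/5 → 1/6 → 1/8 → 1/10 → 1/13 → 1/15 → 1/20 → 1/25 → 1/30 → 1/40 → 1/50.

1/50s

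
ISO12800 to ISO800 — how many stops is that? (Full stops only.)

12800 → 6400 → 3200 → 1600 → 800 — count the steps: 4 stops.

4 stops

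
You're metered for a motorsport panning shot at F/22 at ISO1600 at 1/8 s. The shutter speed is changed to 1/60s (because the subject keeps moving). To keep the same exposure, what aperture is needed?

Shutter speed: 1/8 → 1/15 → 1/30 → 1/60 — 3 stops shorter (darker).
Need 3 stops brighter from the aperture: f/22 → f/16 → f/11 → f/8.

f/8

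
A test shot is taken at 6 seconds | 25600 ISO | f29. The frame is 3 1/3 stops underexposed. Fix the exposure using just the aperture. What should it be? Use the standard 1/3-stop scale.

f/9

Underexposed by 3 1/3 stops → need 3 1/3 stops brighter.
Aperture: f/29 → f/25 → f/22 → f/20 → f/18 → f/16 → f/14 → f/13 → f/11 → f/10 → f/9.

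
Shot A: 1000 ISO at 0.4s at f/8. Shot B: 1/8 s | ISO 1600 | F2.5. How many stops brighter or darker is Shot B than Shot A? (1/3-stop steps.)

Aperture: f/8 → f/7.1 → f/6.3 → f/5.6 → f/5 → f/4.5 → f/4 → f/3.5 → f/3.2 → f/2.8 → f/2.5 — 3 1/3 stops larger aperture (brighter).
Shutter speed: 0.4 → 0.3 → 1/4 → 1/5 → 1/6 → 1/8 — 1 2/3 stops shorter (darker).
ISO: 1000 → 1250 → 1600 — 2/3 stop higher (brighter).
Net: +3 1/3 −1 2/3 +2/3 = +2 1/3 stops.

2 1/3 stops brighter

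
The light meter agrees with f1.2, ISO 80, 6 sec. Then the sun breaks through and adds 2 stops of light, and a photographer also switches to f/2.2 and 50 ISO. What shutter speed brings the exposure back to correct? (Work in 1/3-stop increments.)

8 s

Scene light: 2 stops brighter.
Aperture: f/1.2 → f/1.4 → f/1.6 → f/1.8 → f/2 → f/2.2 — 1 2/3 stops narrower (darker).
ISO: 80 → 64 → 50 — 2/3 stop lower (darker).
Net so far: 1/3 stop darker. Shutter speed: 6 → 8.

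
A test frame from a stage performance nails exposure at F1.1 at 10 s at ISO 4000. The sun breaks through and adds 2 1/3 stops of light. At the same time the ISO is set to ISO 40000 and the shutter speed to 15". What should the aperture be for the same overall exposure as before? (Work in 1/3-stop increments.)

Scene light: 2 1/3 stops brighter.
ISO: 4000 → 5000 → 6400 → 8000 → 10000 → 12800 → 16000 → 20000 → 25600 → 32000 → 40000 — 3 1/3 stops raised (brighter).
Shutter speed: 10 → 13 → 15 — 2/3 stop slower (brighter).
Net so far: 6 1/3 stops brighter. Aperture: f/1.1 → f/1.2 → f/1.4 → f/1.6 → f/1.8 → f/2 → f/2.2 → f/2.5 → f/2.8 → f/3.2 → f/3.5 → f/4 → f/4.5 → f/5 → f/5.6 → f/6.3 → f/7.1 → f/8 → f/9 → f/10.

f/10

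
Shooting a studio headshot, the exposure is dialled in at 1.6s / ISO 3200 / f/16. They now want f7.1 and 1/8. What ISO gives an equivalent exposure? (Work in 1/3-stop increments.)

ISO 8000

Aperture: f/16 → f/14 → f/13 → f/11 → f/10 → f/9 → f/8 → f/7.1 — 2 1/3 stops opened up (brighter).
Shutter speed: 1.6 → 1.3 → 1 → 0.8 → 0.6 → 0.5 → 0.4 → 0.3 → 1/4 → 1/5 → 1/6 → 1/8 — 3 2/3 stops faster (darker).
Net change so far: 1 1/3 stops darker. Offset with the ISO: 3200 → 4000 → 5000 → 6400 → 8000.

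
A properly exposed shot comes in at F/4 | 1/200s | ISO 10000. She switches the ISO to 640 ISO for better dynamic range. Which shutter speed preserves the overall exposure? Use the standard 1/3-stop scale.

1/13s

ISO: 10000 → 8000 → 6400 → 5000 → 4000 → 3200 → 2500 → 2000 → 1600 → 1250 → 1000 → 800 → 640 — 4 stops dropped (darker).
Need 4 stops brighter from the shutter speed: 1/200 → 1/160 → 1/125 → 1/100 → 1/80 → 1/60 → 1/50 → 1/40 → 1/30 → 1/25 → 1/20 → 1/15 → 1/13.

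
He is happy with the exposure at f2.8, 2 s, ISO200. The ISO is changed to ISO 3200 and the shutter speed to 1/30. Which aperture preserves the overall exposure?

f/1.4

ISO: 200 → 400 → 800 → 1600 → 3200 — 4 stops raised (brighter).
Shutter speed: 2 → 1 → 1/2 → 1/4 → 1/8 → 1/15 → 1/30 — 6 stops faster (darker).
Net change so far: 2 stops darker. Offset with the aperture: f/2.8 → f/2 → f/1.4.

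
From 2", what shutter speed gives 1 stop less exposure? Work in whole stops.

Shutter speed: 2 → 1 — 1 stop faster (darker).

1 s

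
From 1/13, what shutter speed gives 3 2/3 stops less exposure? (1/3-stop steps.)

1/160s

Shutter speed: 1/13 → 1/15 → 1/20 → 1/25 → 1/30 → 1/40 → 1/50 → 1/60 → 1/80 → 1/100 → 1/125 → 1/160 — 3 2/3 stops faster (darker).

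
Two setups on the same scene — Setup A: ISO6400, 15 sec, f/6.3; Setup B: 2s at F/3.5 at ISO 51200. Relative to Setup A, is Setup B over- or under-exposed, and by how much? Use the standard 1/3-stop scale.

Aperture: f/6.3 → f/5.6 → f/5 → f/4.5 → f/4 → f/3.5 — 1 2/3 stops opened up (brighter).
Shutter speed: 15 → 13 → 10 → 8 → 6 → 5 → 4 → 3.2 → 2.5 → 2 — 3 stops shorter (darker).
ISO: 6400 → 8000 → 10000 → 12800 → 16000 → 20000 → 25600 → 32000 → 40000 → 51200 — 3 stops higher (brighter).
Net: +1 2/3 −3 +3 = +1 2/3 stops.

1 2/3 stops brighter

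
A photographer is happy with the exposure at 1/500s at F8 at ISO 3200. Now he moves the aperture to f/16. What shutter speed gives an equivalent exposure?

Aperture: f/8 → f/11 → f/16 — 2 stops smaller aperture (darker).
Need 2 stops brighter from the shutter speed: 1/500 → 1/250 → 1/125.

1/125s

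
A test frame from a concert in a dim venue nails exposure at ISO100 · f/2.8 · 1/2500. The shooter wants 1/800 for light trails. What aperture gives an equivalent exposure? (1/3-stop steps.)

f/5

Shutter speed: 1/2500 → 1/2000 → 1/1600 → 1/1250 → 1/1000 → 1/800 — 1 2/3 stops longer (brighter).
Need 1 2/3 stops darker from the aperture: f/2.8 → f/3.2 → f/3.5 → f/4 → f/4.5 → f/5.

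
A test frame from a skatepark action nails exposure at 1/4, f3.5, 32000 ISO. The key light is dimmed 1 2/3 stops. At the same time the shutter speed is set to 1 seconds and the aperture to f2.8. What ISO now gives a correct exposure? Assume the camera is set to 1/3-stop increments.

Scene light: 1 2/3 stops darker.
Shutter speed: 1/4 → 0.3 → 0.4 → 0.5 → 0.6 → 0.8 → 1 — 2 stops slower (brighter).
Aperture: f/3.5 → f/3.2 → f/2.8 — 2/3 stop larger aperture (brighter).
Net so far: 1 stop brighter. ISO: 32000 → 25600 → 20000 → 16000.

ISO 16000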